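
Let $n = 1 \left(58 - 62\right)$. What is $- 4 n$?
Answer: $16$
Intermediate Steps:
$n = -4$ ($n = 1 \left(-4\right) = -4$)
$- 4 n = \left(-4\right) \left(-4\right) = 16$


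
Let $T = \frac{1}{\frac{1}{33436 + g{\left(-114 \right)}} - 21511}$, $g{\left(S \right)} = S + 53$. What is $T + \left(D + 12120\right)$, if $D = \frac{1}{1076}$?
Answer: $\frac{2340651765039251}{193123068856} \approx 12120.0$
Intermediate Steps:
$D = \frac{1}{1076} \approx 0.00092937$
$g{\left(S \right)} = 53 + S$
$T = - \frac{33375}{717929624}$ ($T = \frac{1}{\frac{1}{33436 + \left(53 - 114\right)} - 21511} = \frac{1}{\frac{1}{33436 - 61} - 21511} = \frac{1}{\frac{1}{33375} - 21511} = \frac{1}{- \frac{717929624}{33375}} = - \frac{33375}{717929624} \approx -4.6488 \cdot 10^{-5}$)
$T + \left(D + 12120\right) = - \frac{33375}{717929624} + \left(\frac{1}{1076} + 12120\right) = - \frac{33375}{717929624} + \frac{13041121}{1076} = \frac{2340651765039251}{193123068856}$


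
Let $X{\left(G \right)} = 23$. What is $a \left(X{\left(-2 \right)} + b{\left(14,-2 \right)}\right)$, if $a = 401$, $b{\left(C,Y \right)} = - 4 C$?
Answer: $-13233$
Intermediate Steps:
$a \left(X{\left(-2 \right)} + b{\left(14,-2 \right)}\right) = 401 \left(23 - 56\right) = 401 \left(-33\right) = -13233$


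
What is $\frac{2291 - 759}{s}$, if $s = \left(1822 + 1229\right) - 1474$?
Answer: $\frac{1532}{1577} \approx 0.97147$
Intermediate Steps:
$s = 1577$ ($s = 3051 - 1474 = 1577$)
$\frac{2291 - 759}{s} = \frac{2291 - 759}{1577} = \left(2291 - 759\right) \frac{1}{1577} = 1532 \cdot \frac{1}{1577} = \frac{1532}{1577}$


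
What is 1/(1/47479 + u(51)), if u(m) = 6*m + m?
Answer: 47479/16950004 ≈ 0.0028011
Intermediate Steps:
u(m) = 7*m
1/(1/47479 + u(51)) = 1/(1/47479 + 7*51) = 1/(1/47479 + 357) = 1/(16950004/47479) = 47479/16950004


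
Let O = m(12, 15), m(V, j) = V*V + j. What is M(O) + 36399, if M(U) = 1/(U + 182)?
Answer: 12412060/341 ≈ 36399.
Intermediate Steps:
m(V, j) = j + V² (m(V, j) = V² + j = j + V²)
O = 159 (O = 15 + 12² = 15 + 144 = 159)
M(U) = 1/(182 + U)
M(O) + 36399 = 1/(182 + 159) + 36399 = 1/341 + 36399 = 12412060/341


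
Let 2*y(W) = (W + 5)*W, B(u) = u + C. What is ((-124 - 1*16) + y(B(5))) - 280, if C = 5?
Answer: -345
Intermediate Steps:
B(u) = 5 + u (B(u) = u + 5 = 5 + u)
y(W) = W*(5 + W)/2 (y(W) = ((W + 5)*W)/2 = ((5 + W)*W)/2 = (W*(5 + W))/2 = W*(5 + W)/2)
((-124 - 1*16) + y(B(5))) - 280 = ((-124 - 1*16) + (5 + 5)*(5 + (5 + 5))/2) - 280 = ((-124 - 16) + (½)*10*(5 + 10)) - 280 = (-140 + (½)*10*15) - 280 = (-140 + 75) - 280 = -65 - 280 = -345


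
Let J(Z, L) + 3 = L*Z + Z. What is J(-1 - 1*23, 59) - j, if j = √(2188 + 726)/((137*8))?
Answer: -1443 - √2914/1096 ≈ -1443.0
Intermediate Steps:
J(Z, L) = -3 + Z + L*Z (J(Z, L) = -3 + (L*Z + Z) = -3 + (Z + L*Z) = -3 + Z + L*Z)
j = √2914/1096 ≈ 0.049253
J(-1 - 1*23, 59) - j = (-3 + (-1 - 1*23) + 59*(-1 - 1*23)) - √2914/1096 = (-3 + (-1 - 23) + 59*(-1 - 23)) - √2914/1096 = (-3 - 24 + 59*(-24)) - √2914/1096 = (-3 - 24 - 1416) - √2914/1096 = -1443 - √2914/1096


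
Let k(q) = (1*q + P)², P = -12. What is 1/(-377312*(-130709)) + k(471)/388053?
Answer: 1154486799178189/2126447405626336 ≈ 0.54292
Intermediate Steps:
k(q) = (-12 + q)² (k(q) = (1*q - 12)² = (q - 12)² = (-12 + q)²)
1/(-377312*(-130709)) + k(471)/388053 = 1/(-377312*(-130709)) + (-12 + 471)²/388053 = -1/377312*(-1/130709) + 459²*(1/388053) = 1/49318074208 + 210681*(1/388053) = 1/49318074208 + 23409/43117 = 1154486799178189/2126447405626336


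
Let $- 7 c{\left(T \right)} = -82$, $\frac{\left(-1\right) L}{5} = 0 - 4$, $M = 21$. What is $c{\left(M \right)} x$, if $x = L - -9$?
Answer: $\frac{2378}{7} \approx 339.71$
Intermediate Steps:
$L = 20$ ($L = - 5 \left(0 - 4\right) = \left(-5\right) \left(-4\right) = 20$)
$c{\left(T \right)} = \frac{82}{7}$ ($c{\left(T \right)} = \left(- \frac{1}{7}\right) \left(-82\right) = \frac{82}{7}$)
$x = 29$ ($x = 20 - -9 = 20 + 9 = 29$)
$c{\left(M \right)} x = \frac{82}{7} \cdot 29 = \frac{2378}{7}$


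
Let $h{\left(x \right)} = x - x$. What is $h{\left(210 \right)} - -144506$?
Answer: $144506$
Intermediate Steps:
$h{\left(x \right)} = 0$
$h{\left(210 \right)} - -144506 = 0 - -144506 = 0 + 144506 = 144506$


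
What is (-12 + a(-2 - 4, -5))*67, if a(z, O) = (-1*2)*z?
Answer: 0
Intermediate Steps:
a(z, O) = -2*z
(-12 + a(-2 - 4, -5))*67 = (-12 - 2*(-2 - 4))*67 = (-12 - 2*(-6))*67 = (-12 + 12)*67 = 0*67 = 0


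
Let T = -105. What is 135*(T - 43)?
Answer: -19980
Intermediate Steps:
135*(T - 43) = 135*(-105 - 43) = 135*(-148) = -19980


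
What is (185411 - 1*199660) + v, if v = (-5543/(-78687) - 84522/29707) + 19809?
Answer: 12990318065327/2337554709 ≈ 5557.2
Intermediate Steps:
v = 46298135113868/2337554709 (v = (-5543*(-1/78687) - 84522*1/29707) + 19809 = (5543/78687 - 84522/29707) + 19809 = -6486116713/2337554709 + 19809 = 46298135113868/2337554709 ≈ 19806.)
(185411 - 1*199660) + v = (185411 - 1*199660) + 46298135113868/2337554709 = (185411 - 199660) + 46298135113868/2337554709 = -14249 + 46298135113868/2337554709 = 12990318065327/2337554709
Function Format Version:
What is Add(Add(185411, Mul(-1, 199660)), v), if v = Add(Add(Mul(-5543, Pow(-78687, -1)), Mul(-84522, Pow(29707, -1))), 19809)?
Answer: Rational(12990318065327, 2337554709) ≈ 5557.2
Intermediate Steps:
v = Rational(46298135113868, 2337554709) (v = Add(Add(Mul(-5543, Rational(-1, 78687)), Mul(-84522, Rational(1, 29707))), 19809) = Add(Add(Rational(5543, 78687), Rational(-84522, 29707)), 19809) = Add(Rational(-6486116713, 2337554709), 19809) = Rational(46298135113868, 2337554709) ≈ 19806.)
Add(Add(185411, Mul(-1, 199660)), v) = Add(Add(185411, Mul(-1, 199660)), Rational(46298135113868, 2337554709)) = Add(Add(185411, -199660), Rational(46298135113868, 2337554709)) = Add(-14249, Rational(46298135113868, 2337554709)) = Rational(12990318065327, 2337554709)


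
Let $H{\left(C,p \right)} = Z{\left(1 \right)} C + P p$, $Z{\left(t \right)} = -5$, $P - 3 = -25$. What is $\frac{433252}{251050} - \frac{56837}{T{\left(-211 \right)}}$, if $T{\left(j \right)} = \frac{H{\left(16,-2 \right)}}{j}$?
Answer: $- \frac{1505364195139}{4518900} \approx -3.3313 \cdot 10^{5}$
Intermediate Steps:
$P = -22$ ($P = 3 - 25 = -22$)
$H{\left(C,p \right)} = - 22 p - 5 C$ ($H{\left(C,p \right)} = - 5 C - 22 p = - 22 p - 5 C$)
$T{\left(j \right)} = - \frac{36}{j}$ ($T{\left(j \right)} = \frac{\left(-22\right) \left(-2\right) - 80}{j} = \frac{44 - 80}{j} = - \frac{36}{j}$)
$\frac{433252}{251050} - \frac{56837}{T{\left(-211 \right)}} = \frac{433252}{251050} - \frac{56837}{\left(-36\right) \frac{1}{-211}} = 433252 \cdot \frac{1}{251050} - \frac{56837}{\left(-36\right) \left(- \frac{1}{211}\right)} = \frac{216626}{125525} - \frac{56837}{\frac{36}{211}} = \frac{216626}{125525} - \frac{11992607}{36} = - \frac{1505364195139}{4518900}$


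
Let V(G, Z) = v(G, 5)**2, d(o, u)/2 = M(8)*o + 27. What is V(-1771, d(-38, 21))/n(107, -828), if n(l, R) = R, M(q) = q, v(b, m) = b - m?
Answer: -87616/23 ≈ -3809.4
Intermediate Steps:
d(o, u) = 54 + 16*o (d(o, u) = 2*(8*o + 27) = 2*(27 + 8*o) = 54 + 16*o)
V(G, Z) = (-5 + G)**2 (V(G, Z) = (G - 1*5)**2 = (G - 5)**2 = (-5 + G)**2)
V(-1771, d(-38, 21))/n(107, -828) = (-5 - 1771)**2/(-828) = (-1776)**2*(-1/828) = 3154176*(-1/828) = -87616/23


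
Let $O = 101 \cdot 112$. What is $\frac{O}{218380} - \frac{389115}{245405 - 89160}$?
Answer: $- \frac{4160374513}{1706039155} \approx -2.4386$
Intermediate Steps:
$O = 11312$
$\frac{O}{218380} - \frac{389115}{245405 - 89160} = \frac{11312}{218380} - \frac{389115}{245405 - 89160} = 11312 \cdot \frac{1}{218380} - \frac{389115}{156245} = \frac{2828}{54595} - \frac{77823}{31249} = - \frac{4160374513}{1706039155}$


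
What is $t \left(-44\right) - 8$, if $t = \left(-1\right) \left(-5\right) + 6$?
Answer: $-492$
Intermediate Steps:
$t = 11$ ($t = 5 + 6 = 11$)
$t \left(-44\right) - 8 = 11 \left(-44\right) - 8 = -484 + \left(-22 + 14\right) = -484 - 8 = -492$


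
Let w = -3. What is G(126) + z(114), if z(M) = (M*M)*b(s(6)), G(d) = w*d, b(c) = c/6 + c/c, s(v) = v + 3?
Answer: 32112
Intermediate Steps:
s(v) = 3 + v
b(c) = 1 + c/6 (b(c) = c*(1/6) + 1 = c/6 + 1 = 1 + c/6)
G(d) = -3*d
z(M) = 5*M**2/2 (z(M) = (M*M)*(1 + (3 + 6)/6) = M**2*(1 + (1/6)*9) = M**2*(1 + 3/2) = M**2*(5/2) = 5*M**2/2)
G(126) + z(114) = -3*126 + (5/2)*114**2 = -378 + (5/2)*12996 = -378 + 32490 = 32112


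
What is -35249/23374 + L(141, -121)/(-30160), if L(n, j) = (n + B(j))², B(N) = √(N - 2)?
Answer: -1011229/467480 - 141*I*√123/15080 ≈ -2.1632 - 0.1037*I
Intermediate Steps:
B(N) = √(-2 + N)
L(n, j) = (n + √(-2 + j))²
-35249/23374 + L(141, -121)/(-30160) = -35249/23374 + (141 + √(-2 - 121))²/(-30160) = -35249*1/23374 + (141 + √(-123))²*(-1/30160) = -35249/23374 + (141 + I*√123)²*(-1/30160) = -35249/23374 - (141 + I*√123)²/30160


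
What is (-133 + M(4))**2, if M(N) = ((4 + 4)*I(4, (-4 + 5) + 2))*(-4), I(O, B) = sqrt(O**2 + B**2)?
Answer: 85849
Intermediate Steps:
I(O, B) = sqrt(B**2 + O**2)
M(N) = -160 (M(N) = ((4 + 4)*sqrt(((-4 + 5) + 2)**2 + 4**2))*(-4) = (8*sqrt((1 + 2)**2 + 16))*(-4) = (8*sqrt(3**2 + 16))*(-4) = (8*sqrt(9 + 16))*(-4) = (8*sqrt(25))*(-4) = (8*5)*(-4) = 40*(-4) = -160)
(-133 + M(4))**2 = (-133 - 160)**2 = (-293)**2 = 85849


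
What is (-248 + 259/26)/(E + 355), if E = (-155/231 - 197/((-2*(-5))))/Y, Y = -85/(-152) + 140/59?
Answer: -187964417025/274835698462 ≈ -0.68392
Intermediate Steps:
Y = 26295/8968 (Y = -85*(-1/152) + 140*(1/59) = 85/152 + 140/59 = 26295/8968 ≈ 2.9321)
E = -211003588/30370725 (E = (-155/231 - 197/((-2*(-5))))/(26295/8968) = (-155*1/231 - 197/10)*(8968/26295) = (-155/231 - 197*1/10)*(8968/26295) = (-155/231 - 197/10)*(8968/26295) = -47057/2310*8968/26295 = -211003588/30370725 ≈ -6.9476)
(-248 + 259/26)/(E + 355) = (-248 + 259/26)/(-211003588/30370725 + 355) = (-248 + 259*(1/26))/(10570603787/30370725) = (-248 + 259/26)*(30370725/10570603787) = -6189/26*30370725/10570603787 = -187964417025/274835698462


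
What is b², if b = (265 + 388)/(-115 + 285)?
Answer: 426409/28900 ≈ 14.755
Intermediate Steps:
b = 653/170 ≈ 3.8412
b² = (653/170)² = 426409/28900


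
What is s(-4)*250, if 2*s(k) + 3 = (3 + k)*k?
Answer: 125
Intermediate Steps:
s(k) = -3/2 + k*(3 + k)/2 (s(k) = -3/2 + ((3 + k)*k)/2 = -3/2 + (k*(3 + k))/2 = -3/2 + k*(3 + k)/2)
s(-4)*250 = (-3/2 + (1/2)*(-4)**2 + (3/2)*(-4))*250 = (-3/2 + (1/2)*16 - 6)*250 = (-3/2 + 8 - 6)*250 = (1/2)*250 = 125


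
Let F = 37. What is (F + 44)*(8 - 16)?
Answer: -648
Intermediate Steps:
(F + 44)*(8 - 16) = (37 + 44)*(8 - 16) = 81*(-8) = -648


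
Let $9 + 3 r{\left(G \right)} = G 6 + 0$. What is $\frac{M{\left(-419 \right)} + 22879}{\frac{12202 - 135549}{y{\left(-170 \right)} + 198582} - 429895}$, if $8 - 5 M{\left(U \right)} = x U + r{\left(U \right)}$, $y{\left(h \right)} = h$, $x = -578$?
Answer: $\frac{25186022456}{426482250435} \approx 0.059055$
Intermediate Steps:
$r{\left(G \right)} = -3 + 2 G$ ($r{\left(G \right)} = -3 + \frac{G 6 + 0}{3} = -3 + \frac{6 G + 0}{3} = -3 + \frac{6 G}{3} = -3 + 2 G$)
$M{\left(U \right)} = \frac{11}{5} + \frac{576 U}{5}$ ($M{\left(U \right)} = \frac{8}{5} - \frac{- 578 U + \left(-3 + 2 U\right)}{5} = \frac{8}{5} - \frac{-3 - 576 U}{5} = \frac{8}{5} + \left(\frac{3}{5} + \frac{576 U}{5}\right) = \frac{11}{5} + \frac{576 U}{5}$)
$\frac{M{\left(-419 \right)} + 22879}{\frac{12202 - 135549}{y{\left(-170 \right)} + 198582} - 429895} = \frac{\left(\frac{11}{5} + \frac{576}{5} \left(-419\right)\right) + 22879}{\frac{12202 - 135549}{-170 + 198582} - 429895} = \frac{\left(\frac{11}{5} - \frac{241344}{5}\right) + 22879}{- \frac{123347}{198412} - 429895} = \frac{- \frac{241333}{5} + 22879}{\left(-123347\right) \frac{1}{198412} - 429895} = - \frac{126938}{5 \left(- \frac{123347}{198412} - 429895\right)} = - \frac{126938}{5 \left(- \frac{85296450087}{198412}\right)} = \left(- \frac{126938}{5}\right) \left(- \frac{198412}{85296450087}\right) = \frac{25186022456}{426482250435}$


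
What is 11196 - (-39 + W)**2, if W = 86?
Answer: 8987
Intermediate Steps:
11196 - (-39 + W)**2 = 11196 - (-39 + 86)**2 = 11196 - 1*47**2 = 11196 - 1*2209 = 11196 - 2209 = 8987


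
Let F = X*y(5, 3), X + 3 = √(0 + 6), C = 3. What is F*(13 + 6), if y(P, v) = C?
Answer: -171 + 57*√6 ≈ -31.379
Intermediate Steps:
X = -3 + √6 (X = -3 + √(0 + 6) = -3 + √6 ≈ -0.55051)
y(P, v) = 3
F = -9 + 3*√6 (F = (-3 + √6)*3 = -9 + 3*√6 ≈ -1.6515)
F*(13 + 6) = (-9 + 3*√6)*(13 + 6) = (-9 + 3*√6)*19 = -171 + 57*√6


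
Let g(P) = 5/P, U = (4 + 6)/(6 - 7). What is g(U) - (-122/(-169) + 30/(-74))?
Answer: -10211/12506 ≈ -0.81649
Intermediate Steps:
U = -10 (U = 10/(-1) = 10*(-1) = -10)
g(U) - (-122/(-169) + 30/(-74)) = 5/(-10) - (-122/(-169) + 30/(-74)) = 5*(-⅒) - (-122*(-1/169) + 30*(-1/74)) = -½ - (122/169 - 15/37) = -½ - 1*1979/6253 = -½ - 1979/6253 = -10211/12506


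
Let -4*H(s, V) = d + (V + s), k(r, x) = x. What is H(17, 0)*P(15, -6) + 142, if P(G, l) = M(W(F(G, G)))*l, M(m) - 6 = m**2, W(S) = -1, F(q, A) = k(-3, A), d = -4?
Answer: 557/2 ≈ 278.50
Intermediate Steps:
F(q, A) = A
M(m) = 6 + m**2
P(G, l) = 7*l (P(G, l) = (6 + (-1)**2)*l = (6 + 1)*l = 7*l)
H(s, V) = 1 - V/4 - s/4 (H(s, V) = -(-4 + (V + s))/4 = -(-4 + V + s)/4 = 1 - V/4 - s/4)
H(17, 0)*P(15, -6) + 142 = (1 - 1/4*0 - 1/4*17)*(7*(-6)) + 142 = (1 + 0 - 17/4)*(-42) + 142 = -13/4*(-42) + 142 = 273/2 + 142 = 557/2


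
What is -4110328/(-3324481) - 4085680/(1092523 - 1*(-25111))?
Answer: -46334655712/19152335041 ≈ -2.4193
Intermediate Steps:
-4110328/(-3324481) - 4085680/(1092523 - 1*(-25111)) = -4110328*(-1/3324481) - 4085680/(1092523 + 25111) = 4110328/3324481 - 4085680/1117634 = 4110328/3324481 - 4085680*1/1117634 = 4110328/3324481 - 2042840/558817 = -46334655712/19152335041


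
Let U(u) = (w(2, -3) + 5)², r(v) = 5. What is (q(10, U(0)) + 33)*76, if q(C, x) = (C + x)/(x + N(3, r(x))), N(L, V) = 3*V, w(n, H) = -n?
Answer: 15409/6 ≈ 2568.2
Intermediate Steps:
U(u) = 9 (U(u) = (-1*2 + 5)² = (-2 + 5)² = 3² = 9)
q(C, x) = (C + x)/(15 + x) (q(C, x) = (C + x)/(x + 3*5) = (C + x)/(x + 15) = (C + x)/(15 + x))
(q(10, U(0)) + 33)*76 = ((10 + 9)/(15 + 9) + 33)*76 = (19/24 + 33)*76 = (811/24)*76 = 15409/6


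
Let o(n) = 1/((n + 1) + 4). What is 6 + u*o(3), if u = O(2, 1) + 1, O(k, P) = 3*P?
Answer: 13/2 ≈ 6.5000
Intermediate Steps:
u = 4 (u = 3*1 + 1 = 3 + 1 = 4)
o(n) = 1/(5 + n) (o(n) = 1/((1 + n) + 4) = 1/(5 + n))
6 + u*o(3) = 6 + 4/(5 + 3) = 6 + 4/8 = 6 + 4*(⅛) = 6 + ½ = 13/2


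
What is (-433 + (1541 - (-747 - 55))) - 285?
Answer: 1625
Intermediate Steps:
(-433 + (1541 - (-747 - 55))) - 285 = (-433 + (1541 - 1*(-802))) - 285 = (-433 + (1541 + 802)) - 285 = (-433 + 2343) - 285 = 1910 - 285 = 1625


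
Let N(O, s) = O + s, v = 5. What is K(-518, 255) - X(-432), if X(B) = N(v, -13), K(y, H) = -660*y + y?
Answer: 341370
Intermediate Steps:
K(y, H) = -659*y
X(B) = -8 (X(B) = 5 - 13 = -8)
K(-518, 255) - X(-432) = -659*(-518) - 1*(-8) = 341362 + 8 = 341370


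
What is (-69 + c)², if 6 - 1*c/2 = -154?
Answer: 63001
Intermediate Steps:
c = 320 (c = 12 - 2*(-154) = 12 + 308 = 320)
(-69 + c)² = (-69 + 320)² = 251² = 63001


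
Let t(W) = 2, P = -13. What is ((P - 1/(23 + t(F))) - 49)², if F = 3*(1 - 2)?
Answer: 2405601/625 ≈ 3849.0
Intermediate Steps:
F = -3 (F = 3*(-1) = -3)
((P - 1/(23 + t(F))) - 49)² = ((-13 - 1/(23 + 2)) - 49)² = ((-13 - 1/25) - 49)² = (-326/25 - 49)² = (-1551/25)² = 2405601/625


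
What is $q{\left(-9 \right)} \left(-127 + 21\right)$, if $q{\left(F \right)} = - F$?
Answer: $-954$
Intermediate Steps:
$q{\left(-9 \right)} \left(-127 + 21\right) = \left(-1\right) \left(-9\right) \left(-127 + 21\right) = 9 \left(-106\right) = -954$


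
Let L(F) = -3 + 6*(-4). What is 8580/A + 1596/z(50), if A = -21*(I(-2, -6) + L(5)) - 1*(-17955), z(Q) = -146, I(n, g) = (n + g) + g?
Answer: -1199069/114464 ≈ -10.476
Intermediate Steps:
L(F) = -27 (L(F) = -3 - 24 = -27)
I(n, g) = n + 2*g (I(n, g) = (g + n) + g = n + 2*g)
A = 18816 (A = -21*((-2 + 2*(-6)) - 27) - 1*(-17955) = -21*((-2 - 12) - 27) + 17955 = -21*(-14 - 27) + 17955 = -21*(-41) + 17955 = 861 + 17955 = 18816)
8580/A + 1596/z(50) = 8580/18816 + 1596/(-146) = 8580*(1/18816) + 1596*(-1/146) = 715/1568 - 798/73 = -1199069/114464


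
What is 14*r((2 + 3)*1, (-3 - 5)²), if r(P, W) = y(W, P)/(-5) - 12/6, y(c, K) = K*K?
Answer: -98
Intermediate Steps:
y(c, K) = K²
r(P, W) = -2 - P²/5 (r(P, W) = P²/(-5) - 12/6 = P²*(-⅕) - 12*⅙ = -P²/5 - 2 = -2 - P²/5)
14*r((2 + 3)*1, (-3 - 5)²) = 14*(-2 - (2 + 3)²/5) = 14*(-2 - (5*1)²/5) = 14*(-2 - ⅕*5²) = 14*(-2 - ⅕*25) = 14*(-2 - 5) = 14*(-7) = -98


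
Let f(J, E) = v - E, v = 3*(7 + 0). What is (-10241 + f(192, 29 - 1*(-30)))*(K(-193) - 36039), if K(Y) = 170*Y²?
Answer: -64719575189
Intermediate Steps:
v = 21 (v = 3*7 = 21)
f(J, E) = 21 - E
(-10241 + f(192, 29 - 1*(-30)))*(K(-193) - 36039) = (-10241 + (21 - (29 - 1*(-30))))*(170*(-193)² - 36039) = (-10241 + (21 - (29 + 30)))*(170*37249 - 36039) = (-10241 + (21 - 1*59))*(6332330 - 36039) = (-10241 + (21 - 59))*6296291 = (-10241 - 38)*6296291 = -10279*6296291 = -64719575189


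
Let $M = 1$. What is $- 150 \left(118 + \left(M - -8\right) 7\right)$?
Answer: $-27150$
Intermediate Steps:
$- 150 \left(118 + \left(M - -8\right) 7\right) = - 150 \left(118 + \left(1 - -8\right) 7\right) = - 150 \left(118 + \left(1 + 8\right) 7\right) = - 150 \left(118 + 9 \cdot 7\right) = - 150 \left(118 + 63\right) = \left(-150\right) 181 = -27150$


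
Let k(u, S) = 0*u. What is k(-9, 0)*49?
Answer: 0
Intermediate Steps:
k(u, S) = 0
k(-9, 0)*49 = 0*49 = 0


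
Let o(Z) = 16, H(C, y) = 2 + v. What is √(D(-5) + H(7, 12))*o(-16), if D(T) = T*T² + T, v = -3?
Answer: 16*I*√131 ≈ 183.13*I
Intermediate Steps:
H(C, y) = -1 (H(C, y) = 2 - 3 = -1)
D(T) = T + T³ (D(T) = T³ + T = T + T³)
√(D(-5) + H(7, 12))*o(-16) = √((-5 + (-5)³) - 1)*16 = √((-5 - 125) - 1)*16 = √(-130 - 1)*16 = √(-131)*16 = (I*√131)*16 = 16*I*√131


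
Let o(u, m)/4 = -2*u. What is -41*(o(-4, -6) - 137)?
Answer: 4305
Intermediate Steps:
o(u, m) = -8*u (o(u, m) = 4*(-2*u) = -8*u)
-41*(o(-4, -6) - 137) = -41*(-8*(-4) - 137) = -41*(32 - 137) = -41*(-105) = 4305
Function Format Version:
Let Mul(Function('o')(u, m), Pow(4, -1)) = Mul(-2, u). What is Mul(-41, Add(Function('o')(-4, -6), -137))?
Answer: 4305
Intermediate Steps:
Function('o')(u, m) = Mul(-8, u) (Function('o')(u, m) = Mul(4, Mul(-2, u)) = Mul(-8, u))
Mul(-41, Add(Function('o')(-4, -6), -137)) = Mul(-41, Add(Mul(-8, -4), -137)) = Mul(-41, Add(32, -137)) = Mul(-41, -105) = 4305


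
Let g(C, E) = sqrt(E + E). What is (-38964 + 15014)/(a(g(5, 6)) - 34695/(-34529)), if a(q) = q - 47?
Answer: 328341644071100/626992643533 + 14277215795975*sqrt(3)/626992643533 ≈ 563.12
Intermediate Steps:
g(C, E) = sqrt(2)*sqrt(E) (g(C, E) = sqrt(2*E) = sqrt(2)*sqrt(E))
a(q) = -47 + q
(-38964 + 15014)/(a(g(5, 6)) - 34695/(-34529)) = (-38964 + 15014)/((-47 + sqrt(2)*sqrt(6)) - 34695/(-34529)) = -23950/((-47 + 2*sqrt(3)) - 34695*(-1/34529)) = -23950/((-47 + 2*sqrt(3)) + 34695/34529) = -23950/(-1588168/34529 + 2*sqrt(3))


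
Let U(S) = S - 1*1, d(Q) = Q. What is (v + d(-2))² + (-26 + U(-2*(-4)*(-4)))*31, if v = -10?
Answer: -1685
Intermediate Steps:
U(S) = -1 + S (U(S) = S - 1 = -1 + S)
(v + d(-2))² + (-26 + U(-2*(-4)*(-4)))*31 = (-10 - 2)² + (-26 + (-1 - 2*(-4)*(-4)))*31 = (-12)² + (-26 + (-1 + 8*(-4)))*31 = 144 + (-26 + (-1 - 32))*31 = 144 + (-26 - 33)*31 = 144 - 59*31 = 144 - 1829 = -1685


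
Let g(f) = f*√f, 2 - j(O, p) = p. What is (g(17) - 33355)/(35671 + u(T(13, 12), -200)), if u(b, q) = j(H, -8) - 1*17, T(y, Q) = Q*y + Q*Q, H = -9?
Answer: -33355/35664 + 17*√17/35664 ≈ -0.93329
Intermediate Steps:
j(O, p) = 2 - p
T(y, Q) = Q² + Q*y (T(y, Q) = Q*y + Q² = Q² + Q*y)
u(b, q) = -7 (u(b, q) = (2 - 1*(-8)) - 1*17 = (2 + 8) - 17 = 10 - 17 = -7)
g(f) = f^(3/2)
(g(17) - 33355)/(35671 + u(T(13, 12), -200)) = (17^(3/2) - 33355)/(35671 - 7) = (17*√17 - 33355)/35664 = (-33355 + 17*√17)*(1/35664) = -33355/35664 + 17*√17/35664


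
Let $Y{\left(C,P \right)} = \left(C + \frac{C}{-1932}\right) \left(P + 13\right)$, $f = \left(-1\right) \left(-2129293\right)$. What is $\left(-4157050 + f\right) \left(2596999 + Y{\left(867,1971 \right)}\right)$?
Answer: $- \frac{1409116936756971}{161} \approx -8.7523 \cdot 10^{12}$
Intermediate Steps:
$f = 2129293$
$Y{\left(C,P \right)} = \frac{1931 C \left(13 + P\right)}{1932}$ ($Y{\left(C,P \right)} = \left(C + C \left(- \frac{1}{1932}\right)\right) \left(13 + P\right) = \left(C - \frac{C}{1932}\right) \left(13 + P\right) = \frac{1931 C}{1932} \left(13 + P\right) = \frac{1931 C \left(13 + P\right)}{1932}$)
$\left(-4157050 + f\right) \left(2596999 + Y{\left(867,1971 \right)}\right) = \left(-4157050 + 2129293\right) \left(2596999 + \frac{1931}{1932} \cdot 867 \left(13 + 1971\right)\right) = - 2027757 \left(2596999 + \frac{1931}{1932} \cdot 867 \cdot 1984\right) = - 2027757 \left(2596999 + \frac{276797264}{161}\right) = \left(-2027757\right) \frac{694914103}{161} = - \frac{1409116936756971}{161}$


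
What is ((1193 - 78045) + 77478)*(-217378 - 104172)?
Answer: -201290300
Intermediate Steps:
((1193 - 78045) + 77478)*(-217378 - 104172) = (-76852 + 77478)*(-321550) = 626*(-321550) = -201290300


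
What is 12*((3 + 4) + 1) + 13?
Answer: 109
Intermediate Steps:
12*((3 + 4) + 1) + 13 = 12*(7 + 1) + 13 = 12*8 + 13 = 96 + 13 = 109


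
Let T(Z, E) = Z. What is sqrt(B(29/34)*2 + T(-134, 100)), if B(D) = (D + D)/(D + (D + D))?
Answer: I*sqrt(1194)/3 ≈ 11.518*I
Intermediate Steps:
B(D) = 2/3 (B(D) = (2*D)/(D + 2*D) = (2*D)/((3*D)) = (2*D)*(1/(3*D)) = 2/3)
sqrt(B(29/34)*2 + T(-134, 100)) = sqrt((2/3)*2 - 134) = sqrt(4/3 - 134) = sqrt(-398/3) = I*sqrt(1194)/3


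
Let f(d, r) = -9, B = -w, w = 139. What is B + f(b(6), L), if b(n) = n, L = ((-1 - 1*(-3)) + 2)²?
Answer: -148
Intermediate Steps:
L = 16 (L = ((-1 + 3) + 2)² = (2 + 2)² = 4² = 16)
B = -139 (B = -1*139 = -139)
B + f(b(6), L) = -139 - 9 = -148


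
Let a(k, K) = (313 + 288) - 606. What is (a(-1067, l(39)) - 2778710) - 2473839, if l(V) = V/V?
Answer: -5252554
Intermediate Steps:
l(V) = 1
a(k, K) = -5 (a(k, K) = 601 - 606 = -5)
(a(-1067, l(39)) - 2778710) - 2473839 = (-5 - 2778710) - 2473839 = -2778715 - 2473839 = -5252554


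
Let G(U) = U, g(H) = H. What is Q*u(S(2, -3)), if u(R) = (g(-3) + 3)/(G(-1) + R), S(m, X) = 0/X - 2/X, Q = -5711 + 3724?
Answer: 0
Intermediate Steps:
Q = -1987
S(m, X) = -2/X (S(m, X) = 0 - 2/X = -2/X)
u(R) = 0 (u(R) = (-3 + 3)/(-1 + R) = 0/(-1 + R) = 0)
Q*u(S(2, -3)) = -1987*0 = 0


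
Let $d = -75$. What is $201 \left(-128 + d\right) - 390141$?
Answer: $-430944$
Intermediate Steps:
$201 \left(-128 + d\right) - 390141 = 201 \left(-128 - 75\right) - 390141 = 201 \left(-203\right) - 390141 = -40803 - 390141 = -430944$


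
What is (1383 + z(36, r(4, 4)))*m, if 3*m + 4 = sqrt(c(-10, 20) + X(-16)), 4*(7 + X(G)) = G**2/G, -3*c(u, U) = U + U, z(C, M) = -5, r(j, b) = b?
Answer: -5512/3 + 1378*I*sqrt(219)/9 ≈ -1837.3 + 2265.8*I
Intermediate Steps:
c(u, U) = -2*U/3 (c(u, U) = -(U + U)/3 = -2*U/3)
X(G) = -7 + G/4 (X(G) = -7 + (G**2/G)/4 = -7 + G/4)
m = -4/3 + I*sqrt(219)/9 (m = -4/3 + sqrt(-2/3*20 + (-7 + (1/4)*(-16)))/3 = -4/3 + sqrt(-40/3 + (-7 - 4))/3 = -4/3 + sqrt(-40/3 - 11)/3 = -4/3 + sqrt(-73/3)/3 = -4/3 + (I*sqrt(219)/3)/3 = -4/3 + I*sqrt(219)/9 ≈ -1.3333 + 1.6443*I)
(1383 + z(36, r(4, 4)))*m = (1383 - 5)*(-4/3 + I*sqrt(219)/9) = 1378*(-4/3 + I*sqrt(219)/9) = -5512/3 + 1378*I*sqrt(219)/9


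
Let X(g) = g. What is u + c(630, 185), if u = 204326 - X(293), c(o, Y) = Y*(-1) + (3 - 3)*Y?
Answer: 203848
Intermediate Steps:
c(o, Y) = -Y (c(o, Y) = -Y + 0*Y = -Y + 0 = -Y)
u = 204033 (u = 204326 - 1*293 = 204326 - 293 = 204033)
u + c(630, 185) = 204033 - 1*185 = 204033 - 185 = 203848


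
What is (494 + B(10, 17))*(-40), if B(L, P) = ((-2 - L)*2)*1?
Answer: -18800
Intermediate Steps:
B(L, P) = -4 - 2*L (B(L, P) = (-4 - 2*L)*1 = -4 - 2*L)
(494 + B(10, 17))*(-40) = (494 + (-4 - 2*10))*(-40) = (494 + (-4 - 20))*(-40) = (494 - 24)*(-40) = 470*(-40) = -18800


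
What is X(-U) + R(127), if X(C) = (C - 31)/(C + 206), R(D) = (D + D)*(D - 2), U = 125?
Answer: 857198/27 ≈ 31748.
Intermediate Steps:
R(D) = 2*D*(-2 + D) (R(D) = (2*D)*(-2 + D) = 2*D*(-2 + D))
X(C) = (-31 + C)/(206 + C)
X(-U) + R(127) = (-31 - 1*125)/(206 - 1*125) + 2*127*(-2 + 127) = (-31 - 125)/(206 - 125) + 2*127*125 = -156/81 + 31750 = (1/81)*(-156) + 31750 = -52/27 + 31750 = 857198/27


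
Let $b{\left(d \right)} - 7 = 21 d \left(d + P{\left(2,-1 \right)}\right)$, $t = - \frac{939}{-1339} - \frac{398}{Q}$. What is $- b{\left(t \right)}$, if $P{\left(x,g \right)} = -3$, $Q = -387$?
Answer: $\frac{3503527314539}{89507995083} \approx 39.142$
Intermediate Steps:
$t = \frac{896315}{518193}$ ($t = - \frac{939}{-1339} - \frac{398}{-387} = \left(-939\right) \left(- \frac{1}{1339}\right) - - \frac{398}{387} = \frac{939}{1339} + \frac{398}{387} = \frac{896315}{518193} \approx 1.7297$)
$b{\left(d \right)} = 7 + 21 d \left(-3 + d\right)$ ($b{\left(d \right)} = 7 + 21 d \left(d - 3\right) = 7 + 21 d \left(-3 + d\right)$)
$- b{\left(t \right)} = - (7 - \frac{6274205}{57577} + 21 \left(\frac{896315}{518193}\right)^{2}) = - (7 - \frac{6274205}{57577} + 21 \cdot \frac{803380579225}{268523985249}) = - (7 - \frac{6274205}{57577} + \frac{5623664054575}{89507995083}) = \left(-1\right) \left(- \frac{3503527314539}{89507995083}\right) = \frac{3503527314539}{89507995083}$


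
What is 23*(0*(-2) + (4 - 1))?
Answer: 69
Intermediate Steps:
23*(0*(-2) + (4 - 1)) = 23*(0 + 3) = 23*3 = 69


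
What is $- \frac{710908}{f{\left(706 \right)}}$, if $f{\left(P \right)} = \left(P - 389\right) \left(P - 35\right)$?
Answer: $- \frac{64628}{19337} \approx -3.3422$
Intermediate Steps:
$f{\left(P \right)} = \left(-389 + P\right) \left(-35 + P\right)$
$- \frac{710908}{f{\left(706 \right)}} = - \frac{710908}{13615 + 706^{2} - 299344} = - \frac{710908}{13615 + 498436 - 299344} = - \frac{710908}{212707} = \left(-710908\right) \frac{1}{212707} = - \frac{64628}{19337}$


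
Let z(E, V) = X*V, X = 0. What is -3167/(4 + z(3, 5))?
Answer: -3167/4 ≈ -791.75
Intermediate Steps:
z(E, V) = 0 (z(E, V) = 0*V = 0)
-3167/(4 + z(3, 5)) = -3167/(4 + 0) = -3167/4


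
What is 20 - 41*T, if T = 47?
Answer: -1907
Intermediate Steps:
20 - 41*T = 20 - 41*47 = 20 - 1927 = -1907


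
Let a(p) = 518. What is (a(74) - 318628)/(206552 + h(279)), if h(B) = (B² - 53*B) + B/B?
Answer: -24470/20739 ≈ -1.1799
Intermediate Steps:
h(B) = 1 + B² - 53*B (h(B) = (B² - 53*B) + 1 = 1 + B² - 53*B)
(a(74) - 318628)/(206552 + h(279)) = (518 - 318628)/(206552 + (1 + 279² - 53*279)) = -318110/(206552 + (1 + 77841 - 14787)) = -318110/(206552 + 63055) = -318110/269607 = -318110*1/269607 = -24470/20739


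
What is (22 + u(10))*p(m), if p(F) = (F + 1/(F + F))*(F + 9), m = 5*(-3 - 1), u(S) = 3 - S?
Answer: 26433/8 ≈ 3304.1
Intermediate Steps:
m = -20 (m = 5*(-4) = -20)
p(F) = (9 + F)*(F + 1/(2*F)) (p(F) = (F + 1/(2*F))*(9 + F) = (9 + F)*(F + 1/(2*F)))
(22 + u(10))*p(m) = (22 + (3 - 1*10))*(½ + (-20)² + 9*(-20) + (9/2)/(-20)) = (22 + (3 - 10))*(½ + 400 - 180 + (9/2)*(-1/20)) = (22 - 7)*(½ + 400 - 180 - 9/40) = 15*(8811/40) = 26433/8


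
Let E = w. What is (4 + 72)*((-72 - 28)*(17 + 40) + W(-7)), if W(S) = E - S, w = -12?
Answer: -433580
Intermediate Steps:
E = -12
W(S) = -12 - S
(4 + 72)*((-72 - 28)*(17 + 40) + W(-7)) = (4 + 72)*((-72 - 28)*(17 + 40) + (-12 - 1*(-7))) = 76*(-100*57 + (-12 + 7)) = 76*(-5700 - 5) = 76*(-5705) = -433580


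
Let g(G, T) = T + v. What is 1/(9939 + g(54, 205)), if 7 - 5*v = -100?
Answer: 5/50827 ≈ 9.8373e-5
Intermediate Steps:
v = 107/5 (v = 7/5 - ⅕*(-100) = 7/5 + 20 = 107/5 ≈ 21.400)
g(G, T) = 107/5 + T (g(G, T) = T + 107/5 = 107/5 + T)
1/(9939 + g(54, 205)) = 1/(9939 + (107/5 + 205)) = 1/(9939 + 1132/5) = 1/(50827/5) = 5/50827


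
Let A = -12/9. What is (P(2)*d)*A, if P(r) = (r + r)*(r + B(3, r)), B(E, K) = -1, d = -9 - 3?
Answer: 64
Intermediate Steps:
d = -12
A = -4/3 (A = -12*⅑ = -4/3 ≈ -1.3333)
P(r) = 2*r*(-1 + r) (P(r) = (r + r)*(r - 1) = (2*r)*(-1 + r) = 2*r*(-1 + r))
(P(2)*d)*A = ((2*2*(-1 + 2))*(-12))*(-4/3) = ((2*2*1)*(-12))*(-4/3) = (4*(-12))*(-4/3) = -48*(-4/3) = 64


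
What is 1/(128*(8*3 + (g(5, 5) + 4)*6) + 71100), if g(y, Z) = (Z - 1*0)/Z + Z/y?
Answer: 1/78780 ≈ 1.2694e-5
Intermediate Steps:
g(y, Z) = 1 + Z/y (g(y, Z) = (Z + 0)/Z + Z/y = Z/Z + Z/y = 1 + Z/y)
1/(128*(8*3 + (g(5, 5) + 4)*6) + 71100) = 1/(128*(8*3 + ((5 + 5)/5 + 4)*6) + 71100) = 1/(128*(24 + ((⅕)*10 + 4)*6) + 71100) = 1/(128*(24 + (2 + 4)*6) + 71100) = 1/(128*(24 + 6*6) + 71100) = 1/(128*(24 + 36) + 71100) = 1/(128*60 + 71100) = 1/(7680 + 71100) = 1/78780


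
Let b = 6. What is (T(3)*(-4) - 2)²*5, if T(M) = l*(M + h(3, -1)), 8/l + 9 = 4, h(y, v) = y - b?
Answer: 20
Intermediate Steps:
h(y, v) = -6 + y (h(y, v) = y - 1*6 = y - 6 = -6 + y)
l = -8/5 (l = 8/(-9 + 4) = 8/(-5) = 8*(-⅕) = -8/5 ≈ -1.6000)
T(M) = 24/5 - 8*M/5 (T(M) = -8*(M + (-6 + 3))/5 = -8*(M - 3)/5 = -8*(-3 + M)/5 = 24/5 - 8*M/5)
(T(3)*(-4) - 2)²*5 = ((24/5 - 8/5*3)*(-4) - 2)²*5 = ((24/5 - 24/5)*(-4) - 2)²*5 = (0*(-4) - 2)²*5 = (0 - 2)²*5 = (-2)²*5 = 4*5 = 20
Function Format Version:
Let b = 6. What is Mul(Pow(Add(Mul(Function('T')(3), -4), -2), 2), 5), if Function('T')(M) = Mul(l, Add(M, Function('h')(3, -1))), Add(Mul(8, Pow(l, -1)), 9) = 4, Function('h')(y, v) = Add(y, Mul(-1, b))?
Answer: 20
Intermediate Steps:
Function('h')(y, v) = Add(-6, y) (Function('h')(y, v) = Add(y, Mul(-1, 6)) = Add(y, -6) = Add(-6, y))
l = Rational(-8, 5) (l = Mul(8, Pow(Add(-9, 4), -1)) = Mul(8, Pow(-5, -1)) = Mul(8, Rational(-1, 5)) = Rational(-8, 5) ≈ -1.6000)
Function('T')(M) = Add(Rational(24, 5), Mul(Rational(-8, 5), M)) (Function('T')(M) = Mul(Rational(-8, 5), Add(M, Add(-6, 3))) = Mul(Rational(-8, 5), Add(M, -3)) = Mul(Rational(-8, 5), Add(-3, M)) = Add(Rational(24, 5), Mul(Rational(-8, 5), M)))
Mul(Pow(Add(Mul(Function('T')(3), -4), -2), 2), 5) = Mul(Pow(Add(Mul(Add(Rational(24, 5), Mul(Rational(-8, 5), 3)), -4), -2), 2), 5) = Mul(Pow(Add(Mul(Add(Rational(24, 5), Rational(-24, 5)), -4), -2), 2), 5) = Mul(Pow(Add(Mul(0, -4), -2), 2), 5) = Mul(Pow(Add(0, -2), 2), 5) = Mul(Pow(-2, 2), 5) = Mul(4, 5) = 20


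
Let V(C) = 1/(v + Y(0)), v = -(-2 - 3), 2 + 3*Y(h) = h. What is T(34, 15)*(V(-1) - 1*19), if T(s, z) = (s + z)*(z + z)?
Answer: -358680/13 ≈ -27591.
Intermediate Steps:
Y(h) = -⅔ + h/3
T(s, z) = 2*z*(s + z) (T(s, z) = (s + z)*(2*z) = 2*z*(s + z))
v = 5 (v = -1*(-5) = 5)
V(C) = 3/13 (V(C) = 1/(5 + (-⅔ + (⅓)*0)) = 1/(5 + (-⅔ + 0)) = 1/(5 - ⅔) = 1/(13/3) = 3/13)
T(34, 15)*(V(-1) - 1*19) = (2*15*(34 + 15))*(3/13 - 1*19) = (2*15*49)*(3/13 - 19) = 1470*(-244/13) = -358680/13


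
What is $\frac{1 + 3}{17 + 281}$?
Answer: $\frac{2}{149} \approx 0.013423$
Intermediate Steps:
$\frac{1 + 3}{17 + 281} = \frac{1}{298} \cdot 4 = \frac{2}{149}$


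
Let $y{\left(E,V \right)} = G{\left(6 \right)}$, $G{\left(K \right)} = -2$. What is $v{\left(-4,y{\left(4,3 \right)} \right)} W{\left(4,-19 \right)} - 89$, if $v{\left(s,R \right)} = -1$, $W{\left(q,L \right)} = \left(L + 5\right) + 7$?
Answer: $-82$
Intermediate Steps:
$W{\left(q,L \right)} = 12 + L$ ($W{\left(q,L \right)} = \left(5 + L\right) + 7 = 12 + L$)
$y{\left(E,V \right)} = -2$
$v{\left(-4,y{\left(4,3 \right)} \right)} W{\left(4,-19 \right)} - 89 = - (12 - 19) - 89 = \left(-1\right) \left(-7\right) - 89 = 7 - 89 = -82$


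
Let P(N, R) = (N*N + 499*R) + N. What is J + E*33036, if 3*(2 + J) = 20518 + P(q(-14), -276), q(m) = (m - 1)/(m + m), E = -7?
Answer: -635798267/2352 ≈ -2.7032e+5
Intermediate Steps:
q(m) = (-1 + m)/(2*m) (q(m) = (-1 + m)/((2*m)) = (-1 + m)*(1/(2*m)) = (-1 + m)/(2*m))
P(N, R) = N + N² + 499*R (P(N, R) = (N² + 499*R) + N = N + N² + 499*R)
J = -91893563/2352 (J = -2 + (20518 + ((½)*(-1 - 14)/(-14) + ((½)*(-1 - 14)/(-14))² + 499*(-276)))/3 = -2 + (20518 + ((½)*(-1/14)*(-15) + ((½)*(-1/14)*(-15))² - 137724))/3 = -2 + (20518 + (15/28 + (15/28)² - 137724))/3 = -2 + (20518 + (15/28 + 225/784 - 137724))/3 = -2 + (20518 - 107974971/784)/3 = -2 + (⅓)*(-91888859/784) = -2 - 91888859/2352 = -91893563/2352 ≈ -39070.)
J + E*33036 = -91893563/2352 - 7*33036 = -91893563/2352 - 231252 = -635798267/2352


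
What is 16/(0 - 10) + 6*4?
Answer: 112/5 ≈ 22.400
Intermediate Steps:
16/(0 - 10) + 6*4 = 16/(-10) + 24 = -1/10*16 + 24 = -8/5 + 24 = 112/5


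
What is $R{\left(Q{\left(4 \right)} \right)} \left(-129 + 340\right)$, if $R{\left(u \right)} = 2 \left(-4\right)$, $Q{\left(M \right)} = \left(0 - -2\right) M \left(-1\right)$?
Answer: $-1688$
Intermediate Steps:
$Q{\left(M \right)} = - 2 M$ ($Q{\left(M \right)} = \left(0 + 2\right) M \left(-1\right) = 2 M \left(-1\right) = - 2 M$)
$R{\left(u \right)} = -8$
$R{\left(Q{\left(4 \right)} \right)} \left(-129 + 340\right) = - 8 \left(-129 + 340\right) = \left(-8\right) 211 = -1688$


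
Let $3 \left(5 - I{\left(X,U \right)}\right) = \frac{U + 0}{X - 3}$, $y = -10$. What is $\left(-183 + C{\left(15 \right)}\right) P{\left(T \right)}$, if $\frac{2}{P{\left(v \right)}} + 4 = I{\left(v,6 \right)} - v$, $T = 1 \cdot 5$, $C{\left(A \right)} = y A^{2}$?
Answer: $\frac{4866}{5} \approx 973.2$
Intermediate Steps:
$I{\left(X,U \right)} = 5 - \frac{U}{3 \left(-3 + X\right)}$ ($I{\left(X,U \right)} = 5 - \frac{\left(U + 0\right) \frac{1}{X - 3}}{3} = 5 - \frac{U \frac{1}{-3 + X}}{3} = 5 - \frac{U}{3 \left(-3 + X\right)}$)
$C{\left(A \right)} = - 10 A^{2}$
$T = 5$
$P{\left(v \right)} = \frac{2}{-4 - v + \frac{-51 + 15 v}{3 \left(-3 + v\right)}}$ ($P{\left(v \right)} = \frac{2}{-4 - \left(v - \frac{-45 - 6 + 15 v}{3 \left(-3 + v\right)}\right)} = \frac{2}{-4 - \left(v - \frac{-51 + 15 v}{3 \left(-3 + v\right)}\right)} = \frac{2}{-4 - v + \frac{-51 + 15 v}{3 \left(-3 + v\right)}}$)
$\left(-183 + C{\left(15 \right)}\right) P{\left(T \right)} = \left(-183 - 10 \cdot 15^{2}\right) \frac{2 \left(3 - 5\right)}{5 + 5^{2} - 20} = \left(-183 - 2250\right) \frac{2 \left(3 - 5\right)}{5 + 25 - 20} = \left(-183 - 2250\right) 2 \cdot \frac{1}{10} \left(-2\right) = - 2433 \cdot 2 \cdot \frac{1}{10} \left(-2\right) = \left(-2433\right) \left(- \frac{2}{5}\right) = \frac{4866}{5}$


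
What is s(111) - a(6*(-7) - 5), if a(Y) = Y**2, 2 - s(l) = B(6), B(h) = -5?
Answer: -2202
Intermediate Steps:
s(l) = 7 (s(l) = 2 - 1*(-5) = 2 + 5 = 7)
s(111) - a(6*(-7) - 5) = 7 - (6*(-7) - 5)**2 = 7 - (-42 - 5)**2 = 7 - 1*(-47)**2 = 7 - 1*2209 = 7 - 2209 = -2202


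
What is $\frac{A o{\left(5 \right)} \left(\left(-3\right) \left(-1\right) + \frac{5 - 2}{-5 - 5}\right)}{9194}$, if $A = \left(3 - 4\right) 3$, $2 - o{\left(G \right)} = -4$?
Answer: $- \frac{243}{45970} \approx -0.0052861$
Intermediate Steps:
$o{\left(G \right)} = 6$ ($o{\left(G \right)} = 2 - -4 = 2 + 4 = 6$)
$A = -3$ ($A = \left(-1\right) 3 = -3$)
$\frac{A o{\left(5 \right)} \left(\left(-3\right) \left(-1\right) + \frac{5 - 2}{-5 - 5}\right)}{9194} = \frac{\left(-3\right) 6 \left(\left(-3\right) \left(-1\right) + \frac{5 - 2}{-5 - 5}\right)}{9194} = - 18 \left(3 + \frac{3}{-10}\right) \frac{1}{9194} = - 18 \left(3 + 3 \left(- \frac{1}{10}\right)\right) \frac{1}{9194} = - 18 \left(3 - \frac{3}{10}\right) \frac{1}{9194} = \left(-18\right) \frac{27}{10} \cdot \frac{1}{9194} = \left(- \frac{243}{5}\right) \frac{1}{9194} = - \frac{243}{45970}$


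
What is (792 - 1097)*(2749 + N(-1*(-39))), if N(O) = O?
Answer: -850340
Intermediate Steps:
(792 - 1097)*(2749 + N(-1*(-39))) = (792 - 1097)*(2749 - 1*(-39)) = -305*(2749 + 39) = -305*2788 = -850340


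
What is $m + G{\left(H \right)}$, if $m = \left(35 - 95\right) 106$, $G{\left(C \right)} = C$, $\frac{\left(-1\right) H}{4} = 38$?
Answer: $-6512$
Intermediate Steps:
$H = -152$ ($H = \left(-4\right) 38 = -152$)
$m = -6360$ ($m = \left(-60\right) 106 = -6360$)
$m + G{\left(H \right)} = -6360 - 152 = -6512$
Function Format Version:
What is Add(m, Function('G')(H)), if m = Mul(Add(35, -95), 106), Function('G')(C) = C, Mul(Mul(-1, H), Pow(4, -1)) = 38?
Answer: -6512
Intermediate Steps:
H = -152 (H = Mul(-4, 38) = -152)
m = -6360 (m = Mul(-60, 106) = -6360)
Add(m, Function('G')(H)) = Add(-6360, -152) = -6512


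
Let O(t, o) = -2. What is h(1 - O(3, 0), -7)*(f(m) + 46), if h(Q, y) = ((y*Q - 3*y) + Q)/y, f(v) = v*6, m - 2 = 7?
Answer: -300/7 ≈ -42.857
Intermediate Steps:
m = 9 (m = 2 + 7 = 9)
f(v) = 6*v
h(Q, y) = (Q - 3*y + Q*y)/y (h(Q, y) = ((Q*y - 3*y) + Q)/y = ((-3*y + Q*y) + Q)/y = (Q - 3*y + Q*y)/y)
h(1 - O(3, 0), -7)*(f(m) + 46) = (-3 + (1 - 1*(-2)) + (1 - 1*(-2))/(-7))*(6*9 + 46) = (-3 + (1 + 2) + (1 + 2)*(-⅐))*(54 + 46) = (-3 + 3 + 3*(-⅐))*100 = (-3 + 3 - 3/7)*100 = -3/7*100 = -300/7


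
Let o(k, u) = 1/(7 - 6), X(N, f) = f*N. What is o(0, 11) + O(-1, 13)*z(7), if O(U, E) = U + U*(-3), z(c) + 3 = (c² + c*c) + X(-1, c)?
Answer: 177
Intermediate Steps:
X(N, f) = N*f
z(c) = -3 - c + 2*c² (z(c) = -3 + ((c² + c*c) - c) = -3 + ((c² + c²) - c) = -3 + (2*c² - c) = -3 + (-c + 2*c²) = -3 - c + 2*c²)
O(U, E) = -2*U (O(U, E) = U - 3*U = -2*U)
o(k, u) = 1 (o(k, u) = 1/1 = 1)
o(0, 11) + O(-1, 13)*z(7) = 1 + (-2*(-1))*(-3 - 1*7 + 2*7²) = 1 + 2*(-3 - 7 + 2*49) = 1 + 2*(-3 - 7 + 98) = 1 + 2*88 = 1 + 176 = 177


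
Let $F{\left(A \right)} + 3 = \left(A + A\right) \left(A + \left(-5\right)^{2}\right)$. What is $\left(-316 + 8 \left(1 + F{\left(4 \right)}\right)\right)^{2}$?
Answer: $2322576$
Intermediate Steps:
$F{\left(A \right)} = -3 + 2 A \left(25 + A\right)$ ($F{\left(A \right)} = -3 + \left(A + A\right) \left(A + \left(-5\right)^{2}\right) = -3 + 2 A \left(A + 25\right) = -3 + 2 A \left(25 + A\right)$)
$\left(-316 + 8 \left(1 + F{\left(4 \right)}\right)\right)^{2} = \left(-316 + 8 \left(1 + \left(-3 + 2 \cdot 4^{2} + 50 \cdot 4\right)\right)\right)^{2} = \left(-316 + 8 \left(1 + \left(-3 + 2 \cdot 16 + 200\right)\right)\right)^{2} = \left(-316 + 8 \left(1 + \left(-3 + 32 + 200\right)\right)\right)^{2} = \left(-316 + 8 \left(1 + 229\right)\right)^{2} = \left(-316 + 8 \cdot 230\right)^{2} = \left(-316 + 1840\right)^{2} = 1524^{2} = 2322576$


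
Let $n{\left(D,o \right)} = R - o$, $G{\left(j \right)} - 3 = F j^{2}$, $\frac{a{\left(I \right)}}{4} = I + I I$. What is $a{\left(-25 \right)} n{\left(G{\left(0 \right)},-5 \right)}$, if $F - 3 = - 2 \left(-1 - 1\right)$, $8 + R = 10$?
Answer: $16800$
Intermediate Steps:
$R = 2$ ($R = -8 + 10 = 2$)
$a{\left(I \right)} = 4 I + 4 I^{2}$ ($a{\left(I \right)} = 4 \left(I + I I\right) = 4 \left(I + I^{2}\right) = 4 I + 4 I^{2}$)
$F = 7$ ($F = 3 - 2 \left(-1 - 1\right) = 3 - -4 = 3 + 4 = 7$)
$G{\left(j \right)} = 3 + 7 j^{2}$
$n{\left(D,o \right)} = 2 - o$
$a{\left(-25 \right)} n{\left(G{\left(0 \right)},-5 \right)} = 4 \left(-25\right) \left(1 - 25\right) \left(2 - -5\right) = 4 \left(-25\right) \left(-24\right) \left(2 + 5\right) = 2400 \cdot 7 = 16800$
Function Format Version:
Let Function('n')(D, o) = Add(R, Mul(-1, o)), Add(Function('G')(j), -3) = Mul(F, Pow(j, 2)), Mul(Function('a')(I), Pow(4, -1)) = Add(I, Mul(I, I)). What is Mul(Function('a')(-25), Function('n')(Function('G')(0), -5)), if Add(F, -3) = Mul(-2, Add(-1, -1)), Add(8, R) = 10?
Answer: 16800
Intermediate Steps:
R = 2 (R = Add(-8, 10) = 2)
Function('a')(I) = Add(Mul(4, I), Mul(4, Pow(I, 2))) (Function('a')(I) = Mul(4, Add(I, Mul(I, I))) = Mul(4, Add(I, Pow(I, 2))) = Add(Mul(4, I), Mul(4, Pow(I, 2))))
F = 7 (F = Add(3, Mul(-2, Add(-1, -1))) = Add(3, Mul(-2, -2)) = Add(3, 4) = 7)
Function('G')(j) = Add(3, Mul(7, Pow(j, 2)))
Function('n')(D, o) = Add(2, Mul(-1, o))
Mul(Function('a')(-25), Function('n')(Function('G')(0), -5)) = Mul(Mul(4, -25, Add(1, -25)), Add(2, Mul(-1, -5))) = Mul(Mul(4, -25, -24), Add(2, 5)) = Mul(2400, 7) = 16800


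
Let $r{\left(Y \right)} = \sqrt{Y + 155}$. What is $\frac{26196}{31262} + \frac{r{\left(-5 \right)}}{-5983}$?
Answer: $\frac{13098}{15631} - \frac{5 \sqrt{6}}{5983} \approx 0.8359$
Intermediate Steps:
$r{\left(Y \right)} = \sqrt{155 + Y}$
$\frac{26196}{31262} + \frac{r{\left(-5 \right)}}{-5983} = \frac{26196}{31262} + \frac{\sqrt{155 - 5}}{-5983} = 26196 \cdot \frac{1}{31262} + \sqrt{150} \left(- \frac{1}{5983}\right) = \frac{13098}{15631} + 5 \sqrt{6} \left(- \frac{1}{5983}\right) = \frac{13098}{15631} - \frac{5 \sqrt{6}}{5983}$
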